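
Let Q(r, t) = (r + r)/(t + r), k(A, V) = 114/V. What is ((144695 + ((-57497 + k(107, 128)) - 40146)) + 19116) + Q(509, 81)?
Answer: 1249301231/18880 ≈ 66171.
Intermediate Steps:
Q(r, t) = 2*r/(r + t) (Q(r, t) = (2*r)/(r + t) = 2*r/(r + t))
((144695 + ((-57497 + k(107, 128)) - 40146)) + 19116) + Q(509, 81) = ((144695 + ((-57497 + 114/128) - 40146)) + 19116) + 2*509/(509 + 81) = ((144695 + ((-57497 + 114*(1/128)) - 40146)) + 19116) + 2*509/590 = ((144695 + ((-57497 + 57/64) - 40146)) + 19116) + 2*509*(1/590) = ((144695 + (-3679751/64 - 40146)) + 19116) + 509/295 = ((144695 - 6249095/64) + 19116) + 509/295 = (3011385/64 + 19116) + 509/295 = 4234809/64 + 509/295 = 1249301231/18880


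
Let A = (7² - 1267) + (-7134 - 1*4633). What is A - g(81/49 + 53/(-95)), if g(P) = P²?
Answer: -281398279229/21669025 ≈ -12986.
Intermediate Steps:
A = -12985 (A = (49 - 1267) + (-7134 - 4633) = -1218 - 11767 = -12985)
A - g(81/49 + 53/(-95)) = -12985 - (81/49 + 53/(-95))² = -12985 - (81*(1/49) + 53*(-1/95))² = -12985 - (81/49 - 53/95)² = -12985 - (5098/4655)² = -12985 - 1*25989604/21669025 = -12985 - 25989604/21669025 = -281398279229/21669025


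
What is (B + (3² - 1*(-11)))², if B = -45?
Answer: 625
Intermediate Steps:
(B + (3² - 1*(-11)))² = (-45 + (3² - 1*(-11)))² = (-45 + (9 + 11))² = (-45 + 20)² = (-25)² = 625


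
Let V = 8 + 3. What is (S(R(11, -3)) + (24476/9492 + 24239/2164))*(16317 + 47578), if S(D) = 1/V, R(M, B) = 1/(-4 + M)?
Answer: 50061890001175/56486892 ≈ 8.8626e+5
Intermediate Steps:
V = 11
S(D) = 1/11
(S(R(11, -3)) + (24476/9492 + 24239/2164))*(16317 + 47578) = (1/11 + (24476/9492 + 24239/2164))*(16317 + 47578) = (1/11 + (24476*(1/9492) + 24239*(1/2164)))*63895 = (1/11 + (6119/2373 + 24239/2164))*63895 = (1/11 + 70760663/5135172)*63895 = (783502465/56486892)*63895 = 50061890001175/56486892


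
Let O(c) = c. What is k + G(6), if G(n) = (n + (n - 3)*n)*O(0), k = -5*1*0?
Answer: 0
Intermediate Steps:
k = 0 (k = -5*0 = 0)
G(n) = 0 (G(n) = (n + (n - 3)*n)*0 = (n + (-3 + n)*n)*0 = (n + n*(-3 + n))*0 = 0)
k + G(6) = 0 + 0 = 0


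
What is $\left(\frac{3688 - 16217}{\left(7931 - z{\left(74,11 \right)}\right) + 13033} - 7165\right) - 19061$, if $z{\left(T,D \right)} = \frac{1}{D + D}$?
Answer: $- \frac{12095890420}{461207} \approx -26227.0$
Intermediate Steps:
$z{\left(T,D \right)} = \frac{1}{2 D}$
$\left(\frac{3688 - 16217}{\left(7931 - z{\left(74,11 \right)}\right) + 13033} - 7165\right) - 19061 = \left(\frac{3688 - 16217}{\left(7931 - \frac{1}{2 \cdot 11}\right) + 13033} - 7165\right) - 19061 = \left(- \frac{12529}{\left(7931 - \frac{1}{2} \cdot \frac{1}{11}\right) + 13033} - 7165\right) - 19061 = \left(- \frac{12529}{\left(7931 - \frac{1}{22}\right) + 13033} - 7165\right) - 19061 = \left(- \frac{12529}{\frac{174481}{22} + 13033} - 7165\right) - 19061 = \left(- \frac{12529}{\frac{461207}{22}} - 7165\right) - 19061 = \left(\left(-12529\right) \frac{22}{461207} - 7165\right) - 19061 = \left(- \frac{275638}{461207} - 7165\right) - 19061 = - \frac{3304823793}{461207} - 19061 = - \frac{12095890420}{461207}$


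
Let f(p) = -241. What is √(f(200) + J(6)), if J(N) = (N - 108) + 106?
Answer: I*√237 ≈ 15.395*I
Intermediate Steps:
J(N) = -2 + N (J(N) = (-108 + N) + 106 = -2 + N)
√(f(200) + J(6)) = √(-241 + (-2 + 6)) = √(-241 + 4) = √(-237) = I*√237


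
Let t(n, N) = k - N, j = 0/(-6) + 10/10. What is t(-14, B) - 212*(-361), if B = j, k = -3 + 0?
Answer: 76528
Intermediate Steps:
k = -3
j = 1 (j = 0*(-⅙) + 10*(⅒) = 0 + 1 = 1)
B = 1
t(n, N) = -3 - N
t(-14, B) - 212*(-361) = (-3 - 1*1) - 212*(-361) = (-3 - 1) + 76532 = -4 + 76532 = 76528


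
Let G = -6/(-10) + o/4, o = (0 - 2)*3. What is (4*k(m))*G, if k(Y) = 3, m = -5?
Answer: -54/5 ≈ -10.800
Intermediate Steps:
o = -6 (o = -2*3 = -6)
G = -9/10 (G = -6/(-10) - 6/4 = -6*(-⅒) - 6*¼ = ⅗ - 3/2 = -9/10 ≈ -0.90000)
(4*k(m))*G = (4*3)*(-9/10) = 12*(-9/10) = -54/5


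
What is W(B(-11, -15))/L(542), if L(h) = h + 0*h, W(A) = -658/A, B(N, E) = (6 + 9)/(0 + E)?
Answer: 329/271 ≈ 1.2140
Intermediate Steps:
B(N, E) = 15/E
L(h) = h (L(h) = h + 0 = h)
W(B(-11, -15))/L(542) = -658/(15/(-15))/542 = -658/(15*(-1/15))*(1/542) = -658/(-1)*(1/542) = -658*(-1)*(1/542) = 658*(1/542) = 329/271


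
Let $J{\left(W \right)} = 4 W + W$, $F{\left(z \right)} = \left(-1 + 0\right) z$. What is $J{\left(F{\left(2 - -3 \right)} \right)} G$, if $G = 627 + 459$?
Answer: $-27150$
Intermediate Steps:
$F{\left(z \right)} = - z$
$J{\left(W \right)} = 5 W$
$G = 1086$
$J{\left(F{\left(2 - -3 \right)} \right)} G = 5 \left(- (2 - -3)\right) 1086 = 5 \left(- (2 + 3)\right) 1086 = 5 \left(\left(-1\right) 5\right) 1086 = 5 \left(-5\right) 1086 = \left(-25\right) 1086 = -27150$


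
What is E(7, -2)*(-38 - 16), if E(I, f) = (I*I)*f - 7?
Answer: 5670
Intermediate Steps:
E(I, f) = -7 + f*I² (E(I, f) = I²*f - 7 = f*I² - 7 = -7 + f*I²)
E(7, -2)*(-38 - 16) = (-7 - 2*7²)*(-38 - 16) = (-7 - 2*49)*(-54) = (-7 - 98)*(-54) = -105*(-54) = 5670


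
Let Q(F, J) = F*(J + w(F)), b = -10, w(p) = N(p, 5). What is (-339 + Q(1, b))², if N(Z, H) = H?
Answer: 118336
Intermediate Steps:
w(p) = 5
Q(F, J) = F*(5 + J) (Q(F, J) = F*(J + 5) = F*(5 + J))
(-339 + Q(1, b))² = (-339 + 1*(5 - 10))² = (-339 + 1*(-5))² = (-339 - 5)² = (-344)² = 118336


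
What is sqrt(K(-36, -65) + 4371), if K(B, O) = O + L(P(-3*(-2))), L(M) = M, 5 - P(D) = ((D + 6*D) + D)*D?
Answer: 3*sqrt(447) ≈ 63.427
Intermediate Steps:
P(D) = 5 - 8*D**2 (P(D) = 5 - ((D + 6*D) + D)*D = 5 - (7*D + D)*D = 5 - 8*D*D = 5 - 8*D**2)
K(B, O) = -283 + O (K(B, O) = O + (5 - 8*(-3*(-2))**2) = O + (5 - 8*6**2) = O + (5 - 8*36) = O + (5 - 288) = O - 283 = -283 + O)
sqrt(K(-36, -65) + 4371) = sqrt((-283 - 65) + 4371) = sqrt(-348 + 4371) = sqrt(4023) = 3*sqrt(447)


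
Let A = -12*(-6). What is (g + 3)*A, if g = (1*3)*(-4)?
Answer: -648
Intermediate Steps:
A = 72
g = -12 (g = 3*(-4) = -12)
(g + 3)*A = (-12 + 3)*72 = -9*72 = -648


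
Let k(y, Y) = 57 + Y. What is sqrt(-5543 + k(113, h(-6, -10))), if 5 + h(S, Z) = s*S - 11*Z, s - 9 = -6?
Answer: I*sqrt(5399) ≈ 73.478*I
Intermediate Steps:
s = 3 (s = 9 - 6 = 3)
h(S, Z) = -5 - 11*Z + 3*S (h(S, Z) = -5 + (3*S - 11*Z) = -5 + (-11*Z + 3*S) = -5 - 11*Z + 3*S)
sqrt(-5543 + k(113, h(-6, -10))) = sqrt(-5543 + (57 + (-5 - 11*(-10) + 3*(-6)))) = sqrt(-5543 + (57 + (-5 + 110 - 18))) = sqrt(-5543 + (57 + 87)) = sqrt(-5543 + 144) = sqrt(-5399) = I*sqrt(5399)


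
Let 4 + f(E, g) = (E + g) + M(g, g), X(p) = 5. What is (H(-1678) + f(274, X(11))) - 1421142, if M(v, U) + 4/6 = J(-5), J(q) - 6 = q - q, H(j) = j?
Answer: -4267619/3 ≈ -1.4225e+6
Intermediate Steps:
J(q) = 6 (J(q) = 6 + (q - q) = 6 + 0 = 6)
M(v, U) = 16/3 (M(v, U) = -⅔ + 6 = 16/3)
f(E, g) = 4/3 + E + g (f(E, g) = -4 + ((E + g) + 16/3) = -4 + (16/3 + E + g) = 4/3 + E + g)
(H(-1678) + f(274, X(11))) - 1421142 = (-1678 + (4/3 + 274 + 5)) - 1421142 = (-1678 + 841/3) - 1421142 = -4193/3 - 1421142 = -4267619/3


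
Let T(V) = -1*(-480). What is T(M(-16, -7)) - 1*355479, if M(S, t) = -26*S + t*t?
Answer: -354999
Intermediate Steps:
M(S, t) = t² - 26*S (M(S, t) = -26*S + t² = t² - 26*S)
T(V) = 480
T(M(-16, -7)) - 1*355479 = 480 - 1*355479 = 480 - 355479 = -354999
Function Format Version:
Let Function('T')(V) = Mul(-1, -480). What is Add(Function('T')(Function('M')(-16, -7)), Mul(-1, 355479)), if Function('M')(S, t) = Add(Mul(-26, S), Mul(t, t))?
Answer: -354999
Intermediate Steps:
Function('M')(S, t) = Add(Pow(t, 2), Mul(-26, S)) (Function('M')(S, t) = Add(Mul(-26, S), Pow(t, 2)) = Add(Pow(t, 2), Mul(-26, S)))
Function('T')(V) = 480
Add(Function('T')(Function('M')(-16, -7)), Mul(-1, 355479)) = Add(480, Mul(-1, 355479)) = Add(480, -355479) = -354999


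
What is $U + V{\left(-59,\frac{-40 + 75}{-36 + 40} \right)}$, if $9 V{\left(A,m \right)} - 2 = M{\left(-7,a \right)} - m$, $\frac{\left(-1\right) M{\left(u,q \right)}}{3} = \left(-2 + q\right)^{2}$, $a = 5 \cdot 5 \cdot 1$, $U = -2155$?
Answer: $- \frac{27985}{12} \approx -2332.1$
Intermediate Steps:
$a = 25$ ($a = 25 \cdot 1 = 25$)
$M{\left(u,q \right)} = - 3 \left(-2 + q\right)^{2}$
$V{\left(A,m \right)} = - \frac{1585}{9} - \frac{m}{9}$ ($V{\left(A,m \right)} = \frac{2}{9} + \frac{- 3 \left(-2 + 25\right)^{2} - m}{9} = \frac{2}{9} + \frac{- 3 \cdot 23^{2} - m}{9} = \frac{2}{9} + \frac{\left(-3\right) 529 - m}{9} = \frac{2}{9} + \frac{-1587 - m}{9} = \frac{2}{9} - \left(\frac{529}{3} + \frac{m}{9}\right) = - \frac{1585}{9} - \frac{m}{9}$)
$U + V{\left(-59,\frac{-40 + 75}{-36 + 40} \right)} = -2155 - \left(\frac{1585}{9} + \frac{\left(-40 + 75\right) \frac{1}{-36 + 40}}{9}\right) = -2155 - \left(\frac{1585}{9} + \frac{35 \cdot \frac{1}{4}}{9}\right) = -2155 - \frac{2125}{12} = - \frac{27985}{12}$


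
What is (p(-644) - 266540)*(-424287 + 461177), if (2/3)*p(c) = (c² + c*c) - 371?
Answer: 36045643235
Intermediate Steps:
p(c) = -1113/2 + 3*c² (p(c) = 3*((c² + c*c) - 371)/2 = 3*((c² + c²) - 371)/2 = 3*(2*c² - 371)/2 = 3*(-371 + 2*c²)/2 = -1113/2 + 3*c²)
(p(-644) - 266540)*(-424287 + 461177) = ((-1113/2 + 3*(-644)²) - 266540)*(-424287 + 461177) = ((-1113/2 + 3*414736) - 266540)*36890 = ((-1113/2 + 1244208) - 266540)*36890 = (2487303/2 - 266540)*36890 = (1954223/2)*36890 = 36045643235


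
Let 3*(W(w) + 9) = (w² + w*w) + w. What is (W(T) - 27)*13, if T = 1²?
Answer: -455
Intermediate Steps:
T = 1
W(w) = -9 + w/3 + 2*w²/3 (W(w) = -9 + ((w² + w*w) + w)/3 = -9 + ((w² + w²) + w)/3 = -9 + (2*w² + w)/3 = -9 + (w + 2*w²)/3 = -9 + (w/3 + 2*w²/3) = -9 + w/3 + 2*w²/3)
(W(T) - 27)*13 = ((-9 + (⅓)*1 + (⅔)*1²) - 27)*13 = ((-9 + ⅓ + (⅔)*1) - 27)*13 = ((-9 + ⅓ + ⅔) - 27)*13 = (-8 - 27)*13 = -35*13 = -455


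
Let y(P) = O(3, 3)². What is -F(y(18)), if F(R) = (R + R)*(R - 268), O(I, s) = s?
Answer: 4662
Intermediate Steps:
y(P) = 9 (y(P) = 3² = 9)
F(R) = 2*R*(-268 + R) (F(R) = (2*R)*(-268 + R) = 2*R*(-268 + R))
-F(y(18)) = -2*9*(-268 + 9) = -2*9*(-259) = -1*(-4662) = 4662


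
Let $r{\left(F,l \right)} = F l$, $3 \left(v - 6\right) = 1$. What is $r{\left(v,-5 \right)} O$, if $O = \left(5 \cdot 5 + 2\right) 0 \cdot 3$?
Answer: $0$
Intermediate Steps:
$v = \frac{19}{3}$ ($v = 6 + \frac{1}{3} \cdot 1 = 6 + \frac{1}{3} = \frac{19}{3} \approx 6.3333$)
$O = 0$ ($O = \left(25 + 2\right) 0 \cdot 3 = 27 \cdot 0 \cdot 3 = 0 \cdot 3 = 0$)
$r{\left(v,-5 \right)} O = \frac{19}{3} \left(-5\right) 0 = \left(- \frac{95}{3}\right) 0 = 0$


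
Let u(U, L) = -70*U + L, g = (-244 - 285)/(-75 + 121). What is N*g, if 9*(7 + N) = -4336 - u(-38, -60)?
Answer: 53659/6 ≈ 8943.2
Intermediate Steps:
g = -23/2 (g = -529/46 = -529*1/46 = -23/2 ≈ -11.500)
u(U, L) = L - 70*U
N = -2333/3 (N = -7 + (-4336 - (-60 - 70*(-38)))/9 = -7 + (-4336 - (-60 + 2660))/9 = -7 + (-4336 - 1*2600)/9 = -7 + (-4336 - 2600)/9 = -7 + (⅑)*(-6936) = -7 - 2312/3 = -2333/3 ≈ -777.67)
N*g = -2333/3*(-23/2) = 53659/6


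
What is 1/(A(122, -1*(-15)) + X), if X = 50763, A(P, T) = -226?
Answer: 1/50537 ≈ 1.9787e-5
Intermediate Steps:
1/(A(122, -1*(-15)) + X) = 1/(-226 + 50763) = 1/50537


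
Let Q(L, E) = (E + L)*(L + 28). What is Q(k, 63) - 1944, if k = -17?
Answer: -1438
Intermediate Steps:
Q(L, E) = (28 + L)*(E + L) (Q(L, E) = (E + L)*(28 + L) = (28 + L)*(E + L))
Q(k, 63) - 1944 = ((-17)² + 28*63 + 28*(-17) + 63*(-17)) - 1944 = (289 + 1764 - 476 - 1071) - 1944 = 506 - 1944 = -1438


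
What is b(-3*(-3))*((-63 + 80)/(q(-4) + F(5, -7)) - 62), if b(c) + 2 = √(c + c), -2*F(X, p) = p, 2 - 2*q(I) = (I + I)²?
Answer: 6888/55 - 10332*√2/55 ≈ -140.43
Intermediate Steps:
q(I) = 1 - 2*I² (q(I) = 1 - (I + I)²/2 = 1 - 4*I²/2 = 1 - 2*I²)
F(X, p) = -p/2
b(c) = -2 + √2*√c (b(c) = -2 + √(c + c) = -2 + √(2*c) = -2 + √2*√c)
b(-3*(-3))*((-63 + 80)/(q(-4) + F(5, -7)) - 62) = (-2 + √2*√(-3*(-3)))*((-63 + 80)/((1 - 2*(-4)²) - ½*(-7)) - 62) = (-2 + √2*√9)*(17/((1 - 2*16) + 7/2) - 62) = (-2 + √2*3)*(17/((1 - 32) + 7/2) - 62) = (-2 + 3*√2)*(17/(-31 + 7/2) - 62) = (-2 + 3*√2)*(17/(-55/2) - 62) = (-2 + 3*√2)*(17*(-2/55) - 62) = (-2 + 3*√2)*(-34/55 - 62) = (-2 + 3*√2)*(-3444/55) = 6888/55 - 10332*√2/55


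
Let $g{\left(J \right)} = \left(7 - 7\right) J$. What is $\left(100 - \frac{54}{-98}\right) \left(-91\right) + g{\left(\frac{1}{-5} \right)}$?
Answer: $- \frac{64051}{7} \approx -9150.1$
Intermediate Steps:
$g{\left(J \right)} = 0$ ($g{\left(J \right)} = 0 J = 0$)
$\left(100 - \frac{54}{-98}\right) \left(-91\right) + g{\left(\frac{1}{-5} \right)} = \left(100 - \frac{54}{-98}\right) \left(-91\right) + 0 = \left(100 - - \frac{27}{49}\right) \left(-91\right) + 0 = \left(100 + \frac{27}{49}\right) \left(-91\right) + 0 = \frac{4927}{49} \left(-91\right) + 0 = - \frac{64051}{7} + 0 = - \frac{64051}{7}$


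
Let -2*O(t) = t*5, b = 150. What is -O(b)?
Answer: 375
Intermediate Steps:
O(t) = -5*t/2 (O(t) = -t*5/2 = -5*t/2)
-O(b) = -(-5)*150/2 = -1*(-375) = 375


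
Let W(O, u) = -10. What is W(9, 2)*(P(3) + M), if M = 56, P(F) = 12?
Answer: -680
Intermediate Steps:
W(9, 2)*(P(3) + M) = -10*(12 + 56) = -10*68 = -680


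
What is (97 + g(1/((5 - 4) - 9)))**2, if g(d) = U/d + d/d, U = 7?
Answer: 1764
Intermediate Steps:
g(d) = 1 + 7/d (g(d) = 7/d + d/d = 7/d + 1 = 1 + 7/d)
(97 + g(1/((5 - 4) - 9)))**2 = (97 + (7 + 1/((5 - 4) - 9))/(1/((5 - 4) - 9)))**2 = (97 + (7 + 1/(1 - 9))/(1/(1 - 9)))**2 = (97 + (7 + 1/(-8))/(1/(-8)))**2 = (97 + (7 - 1/8)/(-1/8))**2 = (97 - 8*55/8)**2 = (97 - 55)**2 = 42**2 = 1764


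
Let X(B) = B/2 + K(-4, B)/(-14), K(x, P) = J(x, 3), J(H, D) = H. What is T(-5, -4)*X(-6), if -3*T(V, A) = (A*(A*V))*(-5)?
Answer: 7600/21 ≈ 361.90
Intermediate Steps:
K(x, P) = x
X(B) = 2/7 + B/2 (X(B) = B/2 - 4/(-14) = B*(½) - 4*(-1/14) = B/2 + 2/7 = 2/7 + B/2)
T(V, A) = 5*V*A²/3 (T(V, A) = -A*(A*V)*(-5)/3 = -V*A²*(-5)/3 = -(-5)*V*A²/3 = 5*V*A²/3)
T(-5, -4)*X(-6) = ((5/3)*(-5)*(-4)²)*(2/7 + (½)*(-6)) = ((5/3)*(-5)*16)*(2/7 - 3) = -400/3*(-19/7) = 7600/21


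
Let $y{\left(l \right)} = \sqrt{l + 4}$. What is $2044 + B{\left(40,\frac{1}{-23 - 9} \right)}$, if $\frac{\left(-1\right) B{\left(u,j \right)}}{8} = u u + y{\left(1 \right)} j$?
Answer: $-10756 + \frac{\sqrt{5}}{4} \approx -10755.0$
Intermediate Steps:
$y{\left(l \right)} = \sqrt{4 + l}$
$B{\left(u,j \right)} = - 8 u^{2} - 8 j \sqrt{5}$ ($B{\left(u,j \right)} = - 8 \left(u u + \sqrt{4 + 1} j\right) = - 8 \left(u^{2} + \sqrt{5} j\right) = - 8 \left(u^{2} + j \sqrt{5}\right) = - 8 u^{2} - 8 j \sqrt{5}$)
$2044 + B{\left(40,\frac{1}{-23 - 9} \right)} = 2044 - \left(12800 + \frac{8 \sqrt{5}}{-23 - 9}\right) = 2044 - \left(12800 + \frac{8 \sqrt{5}}{-32}\right) = 2044 - \left(12800 - \frac{\sqrt{5}}{4}\right) = -10756 + \frac{\sqrt{5}}{4}$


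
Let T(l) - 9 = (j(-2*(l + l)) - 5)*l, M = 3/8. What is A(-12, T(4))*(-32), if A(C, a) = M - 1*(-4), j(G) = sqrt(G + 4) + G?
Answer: -140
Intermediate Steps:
M = 3/8 (M = 3*(1/8) = 3/8 ≈ 0.37500)
j(G) = G + sqrt(4 + G) (j(G) = sqrt(4 + G) + G = G + sqrt(4 + G))
T(l) = 9 + l*(-5 + sqrt(4 - 4*l) - 4*l) (T(l) = 9 + ((-2*(l + l) + sqrt(4 - 2*(l + l))) - 5)*l = 9 + ((-4*l + sqrt(4 - 4*l)) - 5)*l = 9 + ((sqrt(4 - 4*l) - 4*l) - 5)*l = 9 + (-5 + sqrt(4 - 4*l) - 4*l)*l = 9 + l*(-5 + sqrt(4 - 4*l) - 4*l))
A(C, a) = 35/8 (A(C, a) = 3/8 - 1*(-4) = 3/8 + 4 = 35/8)
A(-12, T(4))*(-32) = (35/8)*(-32) = -140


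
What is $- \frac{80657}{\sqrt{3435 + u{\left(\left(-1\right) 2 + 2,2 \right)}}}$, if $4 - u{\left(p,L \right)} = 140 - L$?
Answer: $- \frac{80657 \sqrt{3301}}{3301} \approx -1403.8$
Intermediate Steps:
$u{\left(p,L \right)} = -136 + L$ ($u{\left(p,L \right)} = 4 - \left(140 - L\right) = 4 + \left(-140 + L\right) = -136 + L$)
$- \frac{80657}{\sqrt{3435 + u{\left(\left(-1\right) 2 + 2,2 \right)}}} = - \frac{80657}{\sqrt{3435 + \left(-136 + 2\right)}} = - \frac{80657}{\sqrt{3435 - 134}} = - \frac{80657}{\sqrt{3301}} = - 80657 \frac{\sqrt{3301}}{3301} = - \frac{80657 \sqrt{3301}}{3301}$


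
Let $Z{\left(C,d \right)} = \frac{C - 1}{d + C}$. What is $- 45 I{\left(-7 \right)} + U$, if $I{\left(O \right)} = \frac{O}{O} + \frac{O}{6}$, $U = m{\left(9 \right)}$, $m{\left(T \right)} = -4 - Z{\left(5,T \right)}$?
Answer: $\frac{45}{14} \approx 3.2143$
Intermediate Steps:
$Z{\left(C,d \right)} = \frac{-1 + C}{C + d}$
$m{\left(T \right)} = -4 - \frac{4}{5 + T}$ ($m{\left(T \right)} = -4 - \frac{-1 + 5}{5 + T} = -4 - \frac{1}{5 + T} 4 = -4 - \frac{4}{5 + T}$)
$U = - \frac{30}{7}$ ($U = \frac{4 \left(-6 - 9\right)}{5 + 9} = \frac{4 \left(-6 - 9\right)}{14} = 4 \cdot \frac{1}{14} \left(-15\right) = - \frac{30}{7} \approx -4.2857$)
$I{\left(O \right)} = 1 + \frac{O}{6}$ ($I{\left(O \right)} = 1 + O \frac{1}{6} = 1 + \frac{O}{6}$)
$- 45 I{\left(-7 \right)} + U = - 45 \left(1 + \frac{1}{6} \left(-7\right)\right) - \frac{30}{7} = - 45 \left(1 - \frac{7}{6}\right) - \frac{30}{7} = \left(-45\right) \left(- \frac{1}{6}\right) - \frac{30}{7} = \frac{15}{2} - \frac{30}{7} = \frac{45}{14}$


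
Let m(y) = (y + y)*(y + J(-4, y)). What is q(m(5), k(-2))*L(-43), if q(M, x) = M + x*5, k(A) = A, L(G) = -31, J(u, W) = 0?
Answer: -1240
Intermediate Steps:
m(y) = 2*y**2 (m(y) = (y + y)*(y + 0) = (2*y)*y = 2*y**2)
q(M, x) = M + 5*x
q(m(5), k(-2))*L(-43) = (2*5**2 + 5*(-2))*(-31) = (2*25 - 10)*(-31) = (50 - 10)*(-31) = 40*(-31) = -1240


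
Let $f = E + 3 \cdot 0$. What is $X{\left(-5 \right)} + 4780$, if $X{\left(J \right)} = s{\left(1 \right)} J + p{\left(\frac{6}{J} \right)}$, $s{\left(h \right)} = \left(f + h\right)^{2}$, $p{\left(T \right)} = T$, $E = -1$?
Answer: $\frac{23894}{5} \approx 4778.8$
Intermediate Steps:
$f = -1$ ($f = -1 + 3 \cdot 0 = -1 + 0 = -1$)
$s{\left(h \right)} = \left(-1 + h\right)^{2}$
$X{\left(J \right)} = \frac{6}{J}$ ($X{\left(J \right)} = \left(-1 + 1\right)^{2} J + \frac{6}{J} = 0^{2} J + \frac{6}{J} = 0 J + \frac{6}{J} = 0 + \frac{6}{J} = \frac{6}{J}$)
$X{\left(-5 \right)} + 4780 = \frac{6}{-5} + 4780 = 6 \left(- \frac{1}{5}\right) + 4780 = - \frac{6}{5} + 4780 = \frac{23894}{5}$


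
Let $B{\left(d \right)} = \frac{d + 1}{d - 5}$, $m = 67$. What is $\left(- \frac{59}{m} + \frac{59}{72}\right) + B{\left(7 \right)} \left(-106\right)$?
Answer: $- \frac{2045671}{4824} \approx -424.06$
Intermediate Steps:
$B{\left(d \right)} = \frac{1 + d}{-5 + d}$
$\left(- \frac{59}{m} + \frac{59}{72}\right) + B{\left(7 \right)} \left(-106\right) = \left(- \frac{59}{67} + \frac{59}{72}\right) + \frac{1 + 7}{-5 + 7} \left(-106\right) = \left(\left(-59\right) \frac{1}{67} + 59 \cdot \frac{1}{72}\right) + \frac{1}{2} \cdot 8 \left(-106\right) = \left(- \frac{59}{67} + \frac{59}{72}\right) + \frac{1}{2} \cdot 8 \left(-106\right) = - \frac{295}{4824} + 4 \left(-106\right) = - \frac{295}{4824} - 424 = - \frac{2045671}{4824}$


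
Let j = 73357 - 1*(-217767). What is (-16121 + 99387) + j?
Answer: 374390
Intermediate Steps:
j = 291124 (j = 73357 + 217767 = 291124)
(-16121 + 99387) + j = (-16121 + 99387) + 291124 = 83266 + 291124 = 374390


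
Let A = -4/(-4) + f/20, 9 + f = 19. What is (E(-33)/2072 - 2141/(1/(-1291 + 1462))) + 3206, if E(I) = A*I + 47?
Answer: -1503878325/4144 ≈ -3.6291e+5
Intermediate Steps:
f = 10 (f = -9 + 19 = 10)
A = 3/2 (A = -4/(-4) + 10/20 = -4*(-1/4) + 10*(1/20) = 1 + 1/2 = 3/2 ≈ 1.5000)
E(I) = 47 + 3*I/2 (E(I) = 3*I/2 + 47 = 47 + 3*I/2)
(E(-33)/2072 - 2141/(1/(-1291 + 1462))) + 3206 = ((47 + (3/2)*(-33))/2072 - 2141/(1/(-1291 + 1462))) + 3206 = ((47 - 99/2)*(1/2072) - 2141/(1/171)) + 3206 = (-5/2*1/2072 - 2141/1/171) + 3206 = (-5/4144 - 2141*171) + 3206 = (-5/4144 - 366111) + 3206 = -1517163989/4144 + 3206 = -1503878325/4144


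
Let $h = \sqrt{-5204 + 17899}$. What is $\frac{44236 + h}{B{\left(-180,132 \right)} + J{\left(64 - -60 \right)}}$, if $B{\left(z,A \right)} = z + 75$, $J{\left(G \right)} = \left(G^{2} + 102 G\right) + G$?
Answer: $\frac{44236}{28043} + \frac{\sqrt{12695}}{28043} \approx 1.5815$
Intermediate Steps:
$h = \sqrt{12695} \approx 112.67$
$J{\left(G \right)} = G^{2} + 103 G$
$B{\left(z,A \right)} = 75 + z$
$\frac{44236 + h}{B{\left(-180,132 \right)} + J{\left(64 - -60 \right)}} = \frac{44236 + \sqrt{12695}}{\left(75 - 180\right) + \left(64 - -60\right) \left(103 + \left(64 - -60\right)\right)} = \frac{44236 + \sqrt{12695}}{-105 + \left(64 + 60\right) \left(103 + \left(64 + 60\right)\right)} = \frac{44236 + \sqrt{12695}}{-105 + 124 \left(103 + 124\right)} = \frac{44236 + \sqrt{12695}}{-105 + 124 \cdot 227} = \frac{44236 + \sqrt{12695}}{-105 + 28148} = \frac{44236 + \sqrt{12695}}{28043} = \left(44236 + \sqrt{12695}\right) \frac{1}{28043} = \frac{44236}{28043} + \frac{\sqrt{12695}}{28043}$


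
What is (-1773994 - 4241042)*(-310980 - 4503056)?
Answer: 28956599845296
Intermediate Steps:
(-1773994 - 4241042)*(-310980 - 4503056) = -6015036*(-4814036) = 28956599845296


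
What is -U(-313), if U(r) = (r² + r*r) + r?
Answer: -195625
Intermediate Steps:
U(r) = r + 2*r² (U(r) = (r² + r²) + r = 2*r² + r = r + 2*r²)
-U(-313) = -(-313)*(1 + 2*(-313)) = -(-313)*(1 - 626) = -(-313)*(-625) = -1*195625 = -195625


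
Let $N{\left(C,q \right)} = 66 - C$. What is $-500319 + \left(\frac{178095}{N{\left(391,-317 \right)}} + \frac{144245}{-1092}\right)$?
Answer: $- \frac{2735454961}{5460} \approx -5.01 \cdot 10^{5}$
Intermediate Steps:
$-500319 + \left(\frac{178095}{N{\left(391,-317 \right)}} + \frac{144245}{-1092}\right) = -500319 + \left(\frac{178095}{66 - 391} + \frac{144245}{-1092}\right) = -500319 + \left(\frac{178095}{66 - 391} + 144245 \left(- \frac{1}{1092}\right)\right) = -500319 + \left(\frac{178095}{-325} - \frac{144245}{1092}\right) = -500319 + \left(178095 \left(- \frac{1}{325}\right) - \frac{144245}{1092}\right) = -500319 - \frac{3713221}{5460} = - \frac{2735454961}{5460}$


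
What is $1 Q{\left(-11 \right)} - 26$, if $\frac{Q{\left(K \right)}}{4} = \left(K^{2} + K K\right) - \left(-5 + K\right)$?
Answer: $1006$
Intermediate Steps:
$Q{\left(K \right)} = 20 - 4 K + 8 K^{2}$ ($Q{\left(K \right)} = 4 \left(\left(K^{2} + K K\right) - \left(-5 + K\right)\right) = 4 \left(\left(K^{2} + K^{2}\right) + \left(\left(5 - K\right) + 0\right)\right) = 4 \left(2 K^{2} - \left(-5 + K\right)\right) = 4 \left(5 - K + 2 K^{2}\right) = 20 - 4 K + 8 K^{2}$)
$1 Q{\left(-11 \right)} - 26 = 1 \left(20 - -44 + 8 \left(-11\right)^{2}\right) - 26 = 1 \left(20 + 44 + 8 \cdot 121\right) - 26 = 1 \left(20 + 44 + 968\right) - 26 = 1 \cdot 1032 - 26 = 1032 - 26 = 1006$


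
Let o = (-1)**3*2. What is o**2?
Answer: 4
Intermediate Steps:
o = -2 (o = -1*2 = -2)
o**2 = (-2)**2 = 4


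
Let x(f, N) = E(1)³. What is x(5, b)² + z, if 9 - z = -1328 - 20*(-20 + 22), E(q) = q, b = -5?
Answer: 1378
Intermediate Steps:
x(f, N) = 1 (x(f, N) = 1³ = 1)
z = 1377 (z = 9 - (-1328 - 20*(-20 + 22)) = 9 - (-1328 - 20*2) = 9 - (-1328 - 40) = 9 - 1*(-1368) = 9 + 1368 = 1377)
x(5, b)² + z = 1² + 1377 = 1 + 1377 = 1378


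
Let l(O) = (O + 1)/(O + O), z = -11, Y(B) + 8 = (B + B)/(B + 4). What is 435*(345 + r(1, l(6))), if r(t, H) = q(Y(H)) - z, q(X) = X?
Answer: 1666398/11 ≈ 1.5149e+5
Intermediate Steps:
Y(B) = -8 + 2*B/(4 + B) (Y(B) = -8 + (B + B)/(B + 4) = -8 + (2*B)/(4 + B) = -8 + 2*B/(4 + B))
l(O) = (1 + O)/(2*O) (l(O) = (1 + O)/((2*O)) = (1 + O)*(1/(2*O)) = (1 + O)/(2*O))
r(t, H) = 11 + 2*(-16 - 3*H)/(4 + H) (r(t, H) = 2*(-16 - 3*H)/(4 + H) - 1*(-11) = 2*(-16 - 3*H)/(4 + H) + 11 = 11 + 2*(-16 - 3*H)/(4 + H))
435*(345 + r(1, l(6))) = 435*(345 + (12 + 5*((½)*(1 + 6)/6))/(4 + (½)*(1 + 6)/6)) = 435*(345 + (12 + 5*((½)*(⅙)*7))/(4 + (½)*(⅙)*7)) = 435*(345 + (12 + 5*(7/12))/(4 + 7/12)) = 435*(345 + (12 + 35/12)/(55/12)) = 435*(345 + (12/55)*(179/12)) = 435*(345 + 179/55) = 435*(19154/55) = 1666398/11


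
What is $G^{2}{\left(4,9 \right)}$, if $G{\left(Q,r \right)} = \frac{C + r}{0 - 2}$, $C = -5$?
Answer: $4$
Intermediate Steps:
$G{\left(Q,r \right)} = \frac{5}{2} - \frac{r}{2}$ ($G{\left(Q,r \right)} = \frac{-5 + r}{0 - 2} = \frac{-5 + r}{-2} = \left(-5 + r\right) \left(- \frac{1}{2}\right) = \frac{5}{2} - \frac{r}{2}$)
$G^{2}{\left(4,9 \right)} = \left(\frac{5}{2} - \frac{9}{2}\right)^{2} = \left(-2\right)^{2} = 4$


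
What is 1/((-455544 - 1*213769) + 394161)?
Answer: -1/275152 ≈ -3.6344e-6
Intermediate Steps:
1/((-455544 - 1*213769) + 394161) = 1/((-455544 - 213769) + 394161) = 1/(-669313 + 394161) = 1/(-275152) = -1/275152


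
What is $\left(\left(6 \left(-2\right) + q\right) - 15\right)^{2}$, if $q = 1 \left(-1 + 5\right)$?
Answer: $529$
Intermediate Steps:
$q = 4$ ($q = 1 \cdot 4 = 4$)
$\left(\left(6 \left(-2\right) + q\right) - 15\right)^{2} = \left(\left(6 \left(-2\right) + 4\right) - 15\right)^{2} = \left(\left(-12 + 4\right) - 15\right)^{2} = \left(-8 - 15\right)^{2} = \left(-23\right)^{2} = 529$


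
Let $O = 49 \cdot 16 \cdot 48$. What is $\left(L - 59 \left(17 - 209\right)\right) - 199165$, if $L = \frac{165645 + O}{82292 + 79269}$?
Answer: $- \frac{30346930280}{161561} \approx -1.8784 \cdot 10^{5}$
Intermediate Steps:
$O = 37632$ ($O = 784 \cdot 48 = 37632$)
$L = \frac{203277}{161561}$ ($L = \frac{165645 + 37632}{82292 + 79269} = \frac{203277}{161561} \approx 1.2582$)
$\left(L - 59 \left(17 - 209\right)\right) - 199165 = \left(\frac{203277}{161561} - 59 \left(17 - 209\right)\right) - 199165 = \left(\frac{203277}{161561} - -11328\right) - 199165 = \left(\frac{203277}{161561} + 11328\right) - 199165 = \frac{1830366285}{161561} - 199165 = - \frac{30346930280}{161561}$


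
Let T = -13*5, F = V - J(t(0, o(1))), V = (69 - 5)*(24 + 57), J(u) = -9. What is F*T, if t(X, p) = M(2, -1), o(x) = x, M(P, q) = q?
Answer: -337545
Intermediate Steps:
t(X, p) = -1
V = 5184 (V = 64*81 = 5184)
F = 5193 (F = 5184 - 1*(-9) = 5184 + 9 = 5193)
T = -65 (T = -1*65 = -65)
F*T = 5193*(-65) = -337545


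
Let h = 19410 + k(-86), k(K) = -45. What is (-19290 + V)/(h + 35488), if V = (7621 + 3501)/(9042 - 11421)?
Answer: -45902032/130495287 ≈ -0.35175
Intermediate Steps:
V = -11122/2379 (V = 11122/(-2379) = 11122*(-1/2379) = -11122/2379 ≈ -4.6751)
h = 19365 (h = 19410 - 45 = 19365)
(-19290 + V)/(h + 35488) = (-19290 - 11122/2379)/(19365 + 35488) = -45902032/2379/54853 = -45902032/2379*1/54853 = -45902032/130495287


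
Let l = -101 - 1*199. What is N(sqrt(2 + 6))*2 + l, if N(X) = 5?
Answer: -290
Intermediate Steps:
l = -300 (l = -101 - 199 = -300)
N(sqrt(2 + 6))*2 + l = 5*2 - 300 = 10 - 300 = -290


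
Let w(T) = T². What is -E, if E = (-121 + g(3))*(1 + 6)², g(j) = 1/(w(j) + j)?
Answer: 71099/12 ≈ 5924.9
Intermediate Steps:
g(j) = 1/(j + j²) (g(j) = 1/(j² + j) = 1/(j + j²))
E = -71099/12 (E = (-121 + 1/(3*(1 + 3)))*(1 + 6)² = (-121 + (⅓)/4)*7² = (-121 + (⅓)*(¼))*49 = (-121 + 1/12)*49 = -1451/12*49 = -71099/12 ≈ -5924.9)
-E = -1*(-71099/12) = 71099/12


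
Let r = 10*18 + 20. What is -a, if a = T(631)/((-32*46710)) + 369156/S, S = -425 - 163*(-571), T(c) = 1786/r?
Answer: -6897300362167/1731035232000 ≈ -3.9845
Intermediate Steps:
r = 200 (r = 180 + 20 = 200)
T(c) = 893/100 (T(c) = 1786/200 = 1786*(1/200) = 893/100)
S = 92648 (S = -425 + 93073 = 92648)
a = 6897300362167/1731035232000 (a = 893/(100*((-32*46710))) + 369156/92648 = (893/100)/(-1494720) + 369156*(1/92648) = (893/100)*(-1/1494720) + 92289/23162 = -893/149472000 + 92289/23162 = 6897300362167/1731035232000 ≈ 3.9845)
-a = -1*6897300362167/1731035232000 = -6897300362167/1731035232000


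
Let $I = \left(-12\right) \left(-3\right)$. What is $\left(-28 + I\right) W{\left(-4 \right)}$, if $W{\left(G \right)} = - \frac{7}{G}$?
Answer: $14$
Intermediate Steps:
$I = 36$
$\left(-28 + I\right) W{\left(-4 \right)} = \left(-28 + 36\right) \left(- \frac{7}{-4}\right) = 8 \left(\left(-7\right) \left(- \frac{1}{4}\right)\right) = 8 \cdot \frac{7}{4} = 14$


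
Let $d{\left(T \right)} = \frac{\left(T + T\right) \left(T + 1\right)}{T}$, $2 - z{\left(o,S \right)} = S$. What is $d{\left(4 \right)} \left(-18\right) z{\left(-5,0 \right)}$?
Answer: $-360$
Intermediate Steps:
$z{\left(o,S \right)} = 2 - S$
$d{\left(T \right)} = 2 + 2 T$ ($d{\left(T \right)} = \frac{2 T \left(1 + T\right)}{T} = 2 + 2 T$)
$d{\left(4 \right)} \left(-18\right) z{\left(-5,0 \right)} = \left(2 + 2 \cdot 4\right) \left(-18\right) \left(2 - 0\right) = \left(2 + 8\right) \left(-18\right) \left(2 + 0\right) = 10 \left(-18\right) 2 = \left(-180\right) 2 = -360$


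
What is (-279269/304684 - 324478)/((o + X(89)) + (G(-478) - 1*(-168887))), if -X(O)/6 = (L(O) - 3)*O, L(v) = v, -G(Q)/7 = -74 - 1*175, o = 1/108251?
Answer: -10702076442957471/4113096650585588 ≈ -2.6020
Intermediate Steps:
o = 1/108251 ≈ 9.2378e-6
G(Q) = 1743 (G(Q) = -7*(-74 - 1*175) = -7*(-74 - 175) = -7*(-249) = 1743)
X(O) = -6*O*(-3 + O) (X(O) = -6*(O - 3)*O = -6*(-3 + O)*O = -6*O*(-3 + O))
(-279269/304684 - 324478)/((o + X(89)) + (G(-478) - 1*(-168887))) = (-279269/304684 - 324478)/((1/108251 + 6*89*(3 - 1*89)) + (1743 - 1*(-168887))) = (-279269*1/304684 - 324478)/((1/108251 + 6*89*(3 - 89)) + (1743 + 168887)) = (-279269/304684 - 324478)/((1/108251 + 6*89*(-86)) + 170630) = -98863534221/(304684*((1/108251 - 45924) + 170630)) = -98863534221/(304684*(-4971318923/108251 + 170630)) = -98863534221/(304684*13499549207/108251) = -98863534221/304684*108251/13499549207 = -10702076442957471/4113096650585588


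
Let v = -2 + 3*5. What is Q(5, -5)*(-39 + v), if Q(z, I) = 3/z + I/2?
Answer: 247/5 ≈ 49.400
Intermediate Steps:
v = 13 (v = -2 + 15 = 13)
Q(z, I) = I/2 + 3/z (Q(z, I) = 3/z + I*(½) = 3/z + I/2 = I/2 + 3/z)
Q(5, -5)*(-39 + v) = ((½)*(-5) + 3/5)*(-39 + 13) = (-5/2 + 3*(⅕))*(-26) = (-5/2 + ⅗)*(-26) = -19/10*(-26) = 247/5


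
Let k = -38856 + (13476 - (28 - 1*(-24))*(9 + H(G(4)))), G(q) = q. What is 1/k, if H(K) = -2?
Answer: -1/25744 ≈ -3.8844e-5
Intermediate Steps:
k = -25744 (k = -38856 + (13476 - (28 - 1*(-24))*(9 - 2)) = -38856 + (13476 - (28 + 24)*7) = -38856 + (13476 - 52*7) = -38856 + (13476 - 1*364) = -38856 + (13476 - 364) = -38856 + 13112 = -25744)
1/k = 1/(-25744) = -1/25744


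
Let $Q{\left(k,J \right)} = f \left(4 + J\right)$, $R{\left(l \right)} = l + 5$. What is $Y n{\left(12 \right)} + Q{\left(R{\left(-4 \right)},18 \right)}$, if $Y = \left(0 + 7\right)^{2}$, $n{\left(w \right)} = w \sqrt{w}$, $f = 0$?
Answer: $1176 \sqrt{3} \approx 2036.9$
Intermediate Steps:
$R{\left(l \right)} = 5 + l$
$Q{\left(k,J \right)} = 0$ ($Q{\left(k,J \right)} = 0 \left(4 + J\right) = 0$)
$n{\left(w \right)} = w^{\frac{3}{2}}$
$Y = 49$ ($Y = 7^{2} = 49$)
$Y n{\left(12 \right)} + Q{\left(R{\left(-4 \right)},18 \right)} = 49 \cdot 12^{\frac{3}{2}} + 0 = 49 \cdot 24 \sqrt{3} + 0 = 1176 \sqrt{3} + 0 = 1176 \sqrt{3}$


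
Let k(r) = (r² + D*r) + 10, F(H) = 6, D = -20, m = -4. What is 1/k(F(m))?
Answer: -1/74 ≈ -0.013514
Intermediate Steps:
k(r) = 10 + r² - 20*r (k(r) = (r² - 20*r) + 10 = 10 + r² - 20*r)
1/k(F(m)) = 1/(10 + 6² - 20*6) = 1/(10 + 36 - 120) = 1/(-74) = -1/74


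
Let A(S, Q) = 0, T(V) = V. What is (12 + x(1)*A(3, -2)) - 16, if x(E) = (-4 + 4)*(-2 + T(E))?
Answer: -4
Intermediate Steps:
x(E) = 0 (x(E) = (-4 + 4)*(-2 + E) = 0*(-2 + E) = 0)
(12 + x(1)*A(3, -2)) - 16 = (12 + 0*0) - 16 = (12 + 0) - 16 = 12 - 16 = -4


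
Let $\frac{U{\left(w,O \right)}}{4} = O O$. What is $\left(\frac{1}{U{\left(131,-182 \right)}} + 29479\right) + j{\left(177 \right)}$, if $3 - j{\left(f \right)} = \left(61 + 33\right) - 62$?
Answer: $\frac{3902007201}{132496} \approx 29450.0$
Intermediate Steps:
$j{\left(f \right)} = -29$ ($j{\left(f \right)} = 3 - \left(\left(61 + 33\right) - 62\right) = 3 - \left(94 - 62\right) = 3 - 32 = -29$)
$U{\left(w,O \right)} = 4 O^{2}$ ($U{\left(w,O \right)} = 4 O O = 4 O^{2}$)
$\left(\frac{1}{U{\left(131,-182 \right)}} + 29479\right) + j{\left(177 \right)} = \left(\frac{1}{4 \left(-182\right)^{2}} + 29479\right) - 29 = \left(\frac{1}{4 \cdot 33124} + 29479\right) - 29 = \left(\frac{1}{132496} + 29479\right) - 29 = \frac{3905849585}{132496} - 29 = \frac{3902007201}{132496}$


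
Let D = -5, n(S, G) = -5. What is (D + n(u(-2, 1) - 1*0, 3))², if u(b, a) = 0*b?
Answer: 100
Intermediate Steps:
u(b, a) = 0
(D + n(u(-2, 1) - 1*0, 3))² = (-5 - 5)² = (-10)² = 100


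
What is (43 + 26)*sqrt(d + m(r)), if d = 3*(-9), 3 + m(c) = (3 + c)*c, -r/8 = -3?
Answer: 69*sqrt(618) ≈ 1715.3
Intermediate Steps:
r = 24 (r = -8*(-3) = 24)
m(c) = -3 + c*(3 + c) (m(c) = -3 + (3 + c)*c = -3 + c*(3 + c))
d = -27
(43 + 26)*sqrt(d + m(r)) = (43 + 26)*sqrt(-27 + (-3 + 24**2 + 3*24)) = 69*sqrt(-27 + (-3 + 576 + 72)) = 69*sqrt(-27 + 645) = 69*sqrt(618)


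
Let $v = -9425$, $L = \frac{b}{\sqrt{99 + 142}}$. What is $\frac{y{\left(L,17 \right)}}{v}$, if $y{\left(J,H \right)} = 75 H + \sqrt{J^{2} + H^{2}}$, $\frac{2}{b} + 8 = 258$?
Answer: $- \frac{51}{377} - \frac{\sqrt{262272015866}}{283928125} \approx -0.13708$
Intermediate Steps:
$b = \frac{1}{125}$ ($b = \frac{2}{-8 + 258} = \frac{2}{250} = 2 \cdot \frac{1}{250} = \frac{1}{125} \approx 0.008$)
$L = \frac{\sqrt{241}}{30125}$ ($L = \frac{1}{125 \sqrt{99 + 142}} = \frac{1}{125 \sqrt{241}} = \frac{\frac{1}{241} \sqrt{241}}{125} = \frac{\sqrt{241}}{30125} \approx 0.00051532$)
$y{\left(J,H \right)} = \sqrt{H^{2} + J^{2}} + 75 H$ ($y{\left(J,H \right)} = 75 H + \sqrt{H^{2} + J^{2}} = \sqrt{H^{2} + J^{2}} + 75 H$)
$\frac{y{\left(L,17 \right)}}{v} = \frac{\sqrt{17^{2} + \left(\frac{\sqrt{241}}{30125}\right)^{2}} + 75 \cdot 17}{-9425} = \left(\sqrt{289 + \frac{1}{3765625}} + 1275\right) \left(- \frac{1}{9425}\right) = \left(\sqrt{\frac{1088265626}{3765625}} + 1275\right) \left(- \frac{1}{9425}\right) = \left(\frac{\sqrt{262272015866}}{30125} + 1275\right) \left(- \frac{1}{9425}\right) = \left(1275 + \frac{\sqrt{262272015866}}{30125}\right) \left(- \frac{1}{9425}\right) = - \frac{51}{377} - \frac{\sqrt{262272015866}}{283928125}$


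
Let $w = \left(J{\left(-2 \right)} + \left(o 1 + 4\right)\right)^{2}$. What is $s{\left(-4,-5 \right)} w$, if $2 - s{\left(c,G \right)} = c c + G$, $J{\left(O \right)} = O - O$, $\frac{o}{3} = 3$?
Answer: $-1521$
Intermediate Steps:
$o = 9$ ($o = 3 \cdot 3 = 9$)
$J{\left(O \right)} = 0$
$s{\left(c,G \right)} = 2 - G - c^{2}$ ($s{\left(c,G \right)} = 2 - \left(c c + G\right) = 2 - \left(c^{2} + G\right) = 2 - \left(G + c^{2}\right) = 2 - G - c^{2}$)
$w = 169$ ($w = \left(0 + \left(9 \cdot 1 + 4\right)\right)^{2} = \left(0 + \left(9 + 4\right)\right)^{2} = \left(0 + 13\right)^{2} = 13^{2} = 169$)
$s{\left(-4,-5 \right)} w = \left(2 - -5 - \left(-4\right)^{2}\right) 169 = \left(2 + 5 - 16\right) 169 = \left(-9\right) 169 = -1521$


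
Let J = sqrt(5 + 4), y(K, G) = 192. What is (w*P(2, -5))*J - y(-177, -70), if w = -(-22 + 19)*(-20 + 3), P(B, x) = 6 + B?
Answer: -1416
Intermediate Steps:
J = 3 (J = sqrt(9) = 3)
w = -51 (w = -(-3)*(-17) = -1*51 = -51)
(w*P(2, -5))*J - y(-177, -70) = -51*(6 + 2)*3 - 1*192 = -51*8*3 - 192 = -408*3 - 192 = -1224 - 192 = -1416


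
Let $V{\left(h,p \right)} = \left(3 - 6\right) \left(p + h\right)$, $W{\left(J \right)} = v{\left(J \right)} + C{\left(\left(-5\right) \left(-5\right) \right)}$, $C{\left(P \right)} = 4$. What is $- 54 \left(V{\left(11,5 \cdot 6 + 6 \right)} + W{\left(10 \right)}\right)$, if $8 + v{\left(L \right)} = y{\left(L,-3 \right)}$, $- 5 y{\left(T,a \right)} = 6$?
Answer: $\frac{39474}{5} \approx 7894.8$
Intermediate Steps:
$y{\left(T,a \right)} = - \frac{6}{5}$ ($y{\left(T,a \right)} = \left(- \frac{1}{5}\right) 6 = - \frac{6}{5}$)
$v{\left(L \right)} = - \frac{46}{5}$ ($v{\left(L \right)} = -8 - \frac{6}{5} = - \frac{46}{5}$)
$W{\left(J \right)} = - \frac{26}{5}$ ($W{\left(J \right)} = - \frac{46}{5} + 4 = - \frac{26}{5}$)
$V{\left(h,p \right)} = - 3 h - 3 p$ ($V{\left(h,p \right)} = - 3 \left(h + p\right) = - 3 h - 3 p$)
$- 54 \left(V{\left(11,5 \cdot 6 + 6 \right)} + W{\left(10 \right)}\right) = - 54 \left(\left(\left(-3\right) 11 - 3 \left(5 \cdot 6 + 6\right)\right) - \frac{26}{5}\right) = - 54 \left(\left(-33 - 3 \left(30 + 6\right)\right) - \frac{26}{5}\right) = - 54 \left(\left(-33 - 108\right) - \frac{26}{5}\right) = - 54 \left(-141 - \frac{26}{5}\right) = \left(-54\right) \left(- \frac{731}{5}\right) = \frac{39474}{5}$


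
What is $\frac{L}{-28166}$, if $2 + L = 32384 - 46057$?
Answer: $\frac{13675}{28166} \approx 0.48551$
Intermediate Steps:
$L = -13675$ ($L = -2 + \left(32384 - 46057\right) = -2 - 13673 = -13675$)
$\frac{L}{-28166} = - \frac{13675}{-28166} = \left(-13675\right) \left(- \frac{1}{28166}\right) = \frac{13675}{28166}$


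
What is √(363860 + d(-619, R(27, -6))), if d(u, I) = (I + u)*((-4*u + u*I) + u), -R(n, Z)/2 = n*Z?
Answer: √58980065 ≈ 7679.8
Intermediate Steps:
R(n, Z) = -2*Z*n (R(n, Z) = -2*n*Z = -2*Z*n)
d(u, I) = (I + u)*(-3*u + I*u) (d(u, I) = (I + u)*((-4*u + I*u) + u) = (I + u)*(-3*u + I*u))
√(363860 + d(-619, R(27, -6))) = √(363860 - 619*((-2*(-6)*27)² - (-6)*(-6)*27 - 3*(-619) - 2*(-6)*27*(-619))) = √(363860 - 619*(324² - 3*324 + 1857 + 324*(-619))) = √(363860 - 619*(104976 - 972 + 1857 - 200556)) = √(363860 - 619*(-94695)) = √(363860 + 58616205) = √58980065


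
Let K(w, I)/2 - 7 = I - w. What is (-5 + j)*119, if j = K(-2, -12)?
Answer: -1309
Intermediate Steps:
K(w, I) = 14 - 2*w + 2*I (K(w, I) = 14 + 2*(I - w) = 14 + (-2*w + 2*I) = 14 - 2*w + 2*I)
j = -6 (j = 14 - 2*(-2) + 2*(-12) = 14 + 4 - 24 = -6)
(-5 + j)*119 = (-5 - 6)*119 = -11*119 = -1309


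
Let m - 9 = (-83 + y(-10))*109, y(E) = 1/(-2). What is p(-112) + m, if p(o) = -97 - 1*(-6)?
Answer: -18367/2 ≈ -9183.5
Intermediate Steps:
y(E) = -1/2
p(o) = -91 (p(o) = -97 + 6 = -91)
m = -18185/2 (m = 9 + (-83 - 1/2)*109 = 9 - 167/2*109 = 9 - 18203/2 = -18185/2 ≈ -9092.5)
p(-112) + m = -91 - 18185/2 = -18367/2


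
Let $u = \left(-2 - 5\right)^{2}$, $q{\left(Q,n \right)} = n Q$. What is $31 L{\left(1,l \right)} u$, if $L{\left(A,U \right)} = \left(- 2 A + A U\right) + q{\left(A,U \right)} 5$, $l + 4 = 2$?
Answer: $-21266$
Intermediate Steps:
$l = -2$ ($l = -4 + 2 = -2$)
$q{\left(Q,n \right)} = Q n$
$u = 49$ ($u = \left(-7\right)^{2} = 49$)
$L{\left(A,U \right)} = - 2 A + 6 A U$ ($L{\left(A,U \right)} = \left(- 2 A + A U\right) + A U 5 = \left(- 2 A + A U\right) + 5 A U = - 2 A + 6 A U$)
$31 L{\left(1,l \right)} u = 31 \cdot 2 \cdot 1 \left(-1 + 3 \left(-2\right)\right) 49 = 31 \cdot 2 \cdot 1 \left(-1 - 6\right) 49 = 31 \cdot 2 \cdot 1 \left(-7\right) 49 = 31 \left(-14\right) 49 = \left(-434\right) 49 = -21266$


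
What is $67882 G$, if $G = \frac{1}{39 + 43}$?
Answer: $\frac{33941}{41} \approx 827.83$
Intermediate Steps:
$G = \frac{1}{82} \approx 0.012195$
$67882 G = 67882 \cdot \frac{1}{82} = \frac{33941}{41}$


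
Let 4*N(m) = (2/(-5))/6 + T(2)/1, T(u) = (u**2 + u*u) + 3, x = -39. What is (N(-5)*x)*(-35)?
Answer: 3731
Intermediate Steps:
T(u) = 3 + 2*u**2 (T(u) = (u**2 + u**2) + 3 = 2*u**2 + 3 = 3 + 2*u**2)
N(m) = 41/15 (N(m) = ((2/(-5))/6 + (3 + 2*2**2)/1)/4 = ((2*(-1/5))*(1/6) + (3 + 2*4)*1)/4 = (-2/5*1/6 + (3 + 8)*1)/4 = (-1/15 + 11*1)/4 = (-1/15 + 11)/4 = (1/4)*(164/15) = 41/15)
(N(-5)*x)*(-35) = ((41/15)*(-39))*(-35) = -533/5*(-35) = 3731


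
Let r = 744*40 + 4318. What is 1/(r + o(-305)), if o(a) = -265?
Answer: 1/33813 ≈ 2.9574e-5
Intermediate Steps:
r = 34078 (r = 29760 + 4318 = 34078)
1/(r + o(-305)) = 1/(34078 - 265) = 1/33813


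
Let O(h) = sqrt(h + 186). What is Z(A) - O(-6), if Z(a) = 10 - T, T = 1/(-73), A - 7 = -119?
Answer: 731/73 - 6*sqrt(5) ≈ -3.4027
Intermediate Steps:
A = -112 (A = 7 - 119 = -112)
T = -1/73 ≈ -0.013699
Z(a) = 731/73 (Z(a) = 10 - 1*(-1/73) = 10 + 1/73 = 731/73)
O(h) = sqrt(186 + h)
Z(A) - O(-6) = 731/73 - sqrt(186 - 6) = 731/73 - sqrt(180) = 731/73 - 6*sqrt(5)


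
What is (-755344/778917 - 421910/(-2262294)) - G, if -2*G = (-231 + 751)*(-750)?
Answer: -57269755836489611/293689875933 ≈ -1.9500e+5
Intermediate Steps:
G = 195000 (G = -(-231 + 751)*(-750)/2 = -260*(-750) = -1/2*(-390000) = 195000)
(-755344/778917 - 421910/(-2262294)) - G = (-755344/778917 - 421910/(-2262294)) - 1*195000 = (-755344*1/778917 - 421910*(-1/2262294)) - 195000 = (-755344/778917 + 210955/1131147) - 195000 = -230029554611/293689875933 - 195000 = -57269755836489611/293689875933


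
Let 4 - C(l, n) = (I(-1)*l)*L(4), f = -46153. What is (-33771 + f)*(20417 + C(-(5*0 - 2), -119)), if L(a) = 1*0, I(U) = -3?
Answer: -1632128004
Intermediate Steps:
L(a) = 0
C(l, n) = 4 (C(l, n) = 4 - (-3*l)*0 = 4 - 1*0 = 4 + 0 = 4)
(-33771 + f)*(20417 + C(-(5*0 - 2), -119)) = (-33771 - 46153)*(20417 + 4) = -79924*20421 = -1632128004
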